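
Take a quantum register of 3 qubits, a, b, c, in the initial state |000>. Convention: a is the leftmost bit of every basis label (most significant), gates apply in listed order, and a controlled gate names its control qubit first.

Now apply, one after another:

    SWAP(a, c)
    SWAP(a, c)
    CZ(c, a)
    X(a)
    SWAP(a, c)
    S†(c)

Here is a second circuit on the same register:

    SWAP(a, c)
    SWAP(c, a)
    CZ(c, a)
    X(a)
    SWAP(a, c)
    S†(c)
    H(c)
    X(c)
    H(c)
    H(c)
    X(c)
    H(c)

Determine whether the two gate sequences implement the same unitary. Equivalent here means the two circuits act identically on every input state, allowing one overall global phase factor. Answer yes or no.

Yes — the two circuits implement the same unitary up to a global phase.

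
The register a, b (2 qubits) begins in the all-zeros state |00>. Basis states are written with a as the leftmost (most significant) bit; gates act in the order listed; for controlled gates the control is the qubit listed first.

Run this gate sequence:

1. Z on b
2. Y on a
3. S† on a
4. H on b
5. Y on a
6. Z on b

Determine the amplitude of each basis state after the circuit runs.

The final amplitudes are -sqrt(2)*I/2 on |00>, sqrt(2)*I/2 on |01>, 0 on |10>, 0 on |11>.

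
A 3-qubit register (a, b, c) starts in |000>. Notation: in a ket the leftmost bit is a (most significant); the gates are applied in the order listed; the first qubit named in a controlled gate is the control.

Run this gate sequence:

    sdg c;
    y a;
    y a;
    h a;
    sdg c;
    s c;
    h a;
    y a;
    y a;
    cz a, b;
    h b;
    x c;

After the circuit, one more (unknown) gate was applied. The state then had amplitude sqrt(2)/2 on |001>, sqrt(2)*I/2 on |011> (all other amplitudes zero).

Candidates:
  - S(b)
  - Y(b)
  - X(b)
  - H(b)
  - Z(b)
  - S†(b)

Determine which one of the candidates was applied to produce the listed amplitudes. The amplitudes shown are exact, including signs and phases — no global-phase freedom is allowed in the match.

The unique candidate consistent with the amplitudes is S(b). Key observation: steps 2-9 multiply out to the identity, so the circuit reduces to the remaining gates.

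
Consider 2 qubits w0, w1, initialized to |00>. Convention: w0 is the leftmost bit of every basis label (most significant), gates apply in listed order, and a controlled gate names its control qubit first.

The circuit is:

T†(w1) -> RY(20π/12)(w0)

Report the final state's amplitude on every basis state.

After the circuit, the state carries amplitude -sqrt(3)/2 on |00>, 0 on |01>, 1/2 on |10>, 0 on |11>.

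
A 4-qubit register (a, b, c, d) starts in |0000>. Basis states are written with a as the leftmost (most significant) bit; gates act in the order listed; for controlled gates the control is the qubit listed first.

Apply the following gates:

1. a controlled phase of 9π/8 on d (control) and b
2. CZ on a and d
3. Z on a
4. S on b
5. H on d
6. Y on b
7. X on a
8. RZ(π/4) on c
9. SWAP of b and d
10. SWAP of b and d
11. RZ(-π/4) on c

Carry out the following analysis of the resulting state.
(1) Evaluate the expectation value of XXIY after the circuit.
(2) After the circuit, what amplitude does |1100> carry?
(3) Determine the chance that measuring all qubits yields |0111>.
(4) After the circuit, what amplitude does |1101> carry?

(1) The observable XXIY averages to 0.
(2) |1100> carries amplitude sqrt(2)*I/2 in the final state.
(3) The probability of measuring |0111> is 0.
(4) The final state's coefficient on |1101> equals sqrt(2)*I/2.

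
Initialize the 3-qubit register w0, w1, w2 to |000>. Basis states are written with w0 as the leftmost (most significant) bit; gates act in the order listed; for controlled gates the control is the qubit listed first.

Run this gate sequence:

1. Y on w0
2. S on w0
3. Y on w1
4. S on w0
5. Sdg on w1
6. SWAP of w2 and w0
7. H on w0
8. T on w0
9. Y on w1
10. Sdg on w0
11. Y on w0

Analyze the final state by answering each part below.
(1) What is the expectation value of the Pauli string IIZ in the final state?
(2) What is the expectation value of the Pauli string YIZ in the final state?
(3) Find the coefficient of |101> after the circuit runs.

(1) The observable IIZ averages to -1.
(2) The observable YIZ averages to sqrt(2)/2.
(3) The amplitude on |101> is -sqrt(2)*I/2.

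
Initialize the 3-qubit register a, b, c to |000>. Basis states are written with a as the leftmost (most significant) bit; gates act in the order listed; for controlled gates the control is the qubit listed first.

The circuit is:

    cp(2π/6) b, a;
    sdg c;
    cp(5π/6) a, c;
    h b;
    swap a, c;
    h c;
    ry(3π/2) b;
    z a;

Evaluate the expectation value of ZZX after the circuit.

The observable ZZX averages to 1.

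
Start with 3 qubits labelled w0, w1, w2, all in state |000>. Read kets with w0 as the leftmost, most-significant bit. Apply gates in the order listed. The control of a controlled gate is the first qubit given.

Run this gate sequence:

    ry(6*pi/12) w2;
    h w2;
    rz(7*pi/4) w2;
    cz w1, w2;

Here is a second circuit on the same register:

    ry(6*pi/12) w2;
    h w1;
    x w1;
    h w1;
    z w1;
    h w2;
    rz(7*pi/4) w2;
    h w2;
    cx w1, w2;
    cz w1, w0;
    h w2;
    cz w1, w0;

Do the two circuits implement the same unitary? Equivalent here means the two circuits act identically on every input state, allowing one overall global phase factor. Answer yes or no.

Yes — the two circuits implement the same unitary up to a global phase.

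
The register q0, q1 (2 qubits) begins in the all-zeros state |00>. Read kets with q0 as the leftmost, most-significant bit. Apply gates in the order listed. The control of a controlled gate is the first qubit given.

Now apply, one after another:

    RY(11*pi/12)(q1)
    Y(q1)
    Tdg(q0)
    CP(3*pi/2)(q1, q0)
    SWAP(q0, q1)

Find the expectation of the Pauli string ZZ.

The expectation value of ZZ is sqrt(2)/4 + sqrt(6)/4.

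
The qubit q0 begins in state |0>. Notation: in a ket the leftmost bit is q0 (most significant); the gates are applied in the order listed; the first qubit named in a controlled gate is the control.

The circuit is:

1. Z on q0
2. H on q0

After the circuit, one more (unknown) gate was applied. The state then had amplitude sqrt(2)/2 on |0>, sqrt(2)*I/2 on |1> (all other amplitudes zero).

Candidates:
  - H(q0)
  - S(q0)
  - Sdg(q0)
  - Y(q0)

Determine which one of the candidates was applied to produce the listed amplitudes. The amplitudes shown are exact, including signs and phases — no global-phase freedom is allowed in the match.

It was S(q0) that produced the state shown.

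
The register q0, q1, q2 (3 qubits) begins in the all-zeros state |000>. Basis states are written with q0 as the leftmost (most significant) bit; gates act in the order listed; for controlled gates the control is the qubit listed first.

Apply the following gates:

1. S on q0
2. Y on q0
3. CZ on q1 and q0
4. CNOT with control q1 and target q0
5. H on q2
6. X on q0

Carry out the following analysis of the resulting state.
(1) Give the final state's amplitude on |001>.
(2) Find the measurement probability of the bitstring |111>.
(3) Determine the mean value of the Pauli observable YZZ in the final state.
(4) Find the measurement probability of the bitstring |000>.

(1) |001> carries amplitude sqrt(2)*I/2 in the final state.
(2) The probability of measuring |111> is 0.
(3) The expectation value of YZZ is 0.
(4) The probability of measuring |000> is 1/2.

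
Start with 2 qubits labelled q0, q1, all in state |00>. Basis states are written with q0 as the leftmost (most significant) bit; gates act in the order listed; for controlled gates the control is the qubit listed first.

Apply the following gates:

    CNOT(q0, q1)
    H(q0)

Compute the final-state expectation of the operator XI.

The expectation value of XI is 1.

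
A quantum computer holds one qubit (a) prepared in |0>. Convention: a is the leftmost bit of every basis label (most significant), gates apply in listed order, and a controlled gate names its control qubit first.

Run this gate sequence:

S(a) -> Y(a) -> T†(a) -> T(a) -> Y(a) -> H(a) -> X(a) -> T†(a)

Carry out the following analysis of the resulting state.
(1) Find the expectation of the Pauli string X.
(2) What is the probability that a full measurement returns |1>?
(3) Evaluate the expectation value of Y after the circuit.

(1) In the final state, X has expectation sqrt(2)/2. Key observation: gates 2-5 undo each other exactly, leaving only the rest of the circuit to track.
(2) Outcome |1> occurs with probability 1/2.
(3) The expectation value of Y is -sqrt(2)/2.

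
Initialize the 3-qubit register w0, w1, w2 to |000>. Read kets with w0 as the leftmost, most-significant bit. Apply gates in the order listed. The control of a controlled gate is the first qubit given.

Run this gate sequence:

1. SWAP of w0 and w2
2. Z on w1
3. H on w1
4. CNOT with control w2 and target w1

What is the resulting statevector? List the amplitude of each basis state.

The resulting statevector has amplitude sqrt(2)/2 on |000>, sqrt(2)/2 on |010>, and 0 on every other basis state.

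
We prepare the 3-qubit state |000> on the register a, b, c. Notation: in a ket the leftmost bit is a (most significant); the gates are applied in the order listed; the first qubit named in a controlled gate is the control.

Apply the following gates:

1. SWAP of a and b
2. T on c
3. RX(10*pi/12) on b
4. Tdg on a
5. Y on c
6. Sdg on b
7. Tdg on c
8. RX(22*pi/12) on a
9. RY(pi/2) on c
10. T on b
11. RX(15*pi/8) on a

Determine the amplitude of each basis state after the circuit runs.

After the circuit, the state carries amplitude -sqrt(2)*I*exp(-I*pi/4)*cos(pi/16)/8 - sqrt(6)*I*exp(-I*pi/4)*sin(pi/16)/8 + sqrt(2)*I*exp(-I*pi/4)*sin(pi/16)/4 on |000>, -sqrt(2)*I*exp(-I*pi/4)*sin(pi/16)/4 + sqrt(6)*I*exp(-I*pi/4)*sin(pi/16)/8 + sqrt(2)*I*exp(-I*pi/4)*cos(pi/16)/8 on |001>, sqrt(2)*I*(sin(13*pi/48) + cos(pi/16))/4 on |010>, -sqrt(2)*I*(cos(11*pi/48) + cos(pi/16))/4 on |011>, sqrt(2)*exp(-I*pi/4)*cos(pi/16)/4 + sqrt(2)*exp(-I*pi/4)*sin(pi/16)/8 - sqrt(6)*exp(-I*pi/4)*cos(pi/16)/8 on |100>, sqrt(6)*exp(-I*pi/4)*cos(pi/16)/8 - sqrt(2)*exp(-I*pi/4)*sin(pi/16)/8 - sqrt(2)*exp(-I*pi/4)*cos(pi/16)/4 on |101>, -sqrt(2)*(sin(pi/16) + sin(11*pi/48))/4 on |110>, sqrt(2)*(sin(pi/16) + sin(11*pi/48))/4 on |111>.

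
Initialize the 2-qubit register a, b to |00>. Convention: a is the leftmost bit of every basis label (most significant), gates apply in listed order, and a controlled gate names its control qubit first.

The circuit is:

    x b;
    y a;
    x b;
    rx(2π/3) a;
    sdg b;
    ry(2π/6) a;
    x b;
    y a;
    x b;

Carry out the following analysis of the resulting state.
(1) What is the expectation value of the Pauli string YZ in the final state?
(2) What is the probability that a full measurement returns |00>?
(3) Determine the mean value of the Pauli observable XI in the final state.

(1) The observable YZ averages to sqrt(3)/2.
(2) Outcome |00> occurs with probability 3/8.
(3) The observable XI averages to -sqrt(3)/4.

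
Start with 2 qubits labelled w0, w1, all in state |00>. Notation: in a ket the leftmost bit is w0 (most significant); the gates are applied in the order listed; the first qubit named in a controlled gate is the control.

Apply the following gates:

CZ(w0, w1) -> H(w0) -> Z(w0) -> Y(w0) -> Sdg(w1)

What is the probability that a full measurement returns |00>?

Outcome |00> occurs with probability 1/2.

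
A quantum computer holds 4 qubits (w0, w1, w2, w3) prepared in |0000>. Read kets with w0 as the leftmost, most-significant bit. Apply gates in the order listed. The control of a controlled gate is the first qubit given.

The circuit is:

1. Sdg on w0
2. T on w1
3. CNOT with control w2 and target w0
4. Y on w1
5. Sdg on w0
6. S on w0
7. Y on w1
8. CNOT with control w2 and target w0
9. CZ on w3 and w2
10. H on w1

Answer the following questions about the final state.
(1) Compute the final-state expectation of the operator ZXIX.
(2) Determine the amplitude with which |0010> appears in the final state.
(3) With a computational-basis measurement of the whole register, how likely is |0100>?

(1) The observable ZXIX averages to 0. Key observation: steps 3-8 multiply out to the identity, so the circuit reduces to the remaining gates.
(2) |0010> carries amplitude 0 in the final state.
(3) Outcome |0100> occurs with probability 1/2.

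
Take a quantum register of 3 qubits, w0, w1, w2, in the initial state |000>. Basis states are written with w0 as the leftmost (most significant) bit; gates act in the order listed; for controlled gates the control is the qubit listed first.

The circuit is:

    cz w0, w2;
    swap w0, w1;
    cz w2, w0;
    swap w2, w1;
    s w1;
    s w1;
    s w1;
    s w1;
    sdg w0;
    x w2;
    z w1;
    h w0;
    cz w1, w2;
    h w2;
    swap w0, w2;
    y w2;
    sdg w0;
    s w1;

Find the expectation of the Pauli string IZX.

The observable IZX averages to -1. Key observation: gates 5-8 undo each other exactly, leaving only the rest of the circuit to track.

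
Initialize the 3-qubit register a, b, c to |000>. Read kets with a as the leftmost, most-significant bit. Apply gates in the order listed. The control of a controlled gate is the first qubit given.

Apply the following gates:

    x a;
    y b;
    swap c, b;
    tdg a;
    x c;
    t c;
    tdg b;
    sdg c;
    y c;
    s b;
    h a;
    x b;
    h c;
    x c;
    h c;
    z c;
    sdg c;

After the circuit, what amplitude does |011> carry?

|011> carries amplitude sqrt(2)*exp(I*pi/4)/2 in the final state. Key observation: gates 13-16 undo each other exactly, leaving only the rest of the circuit to track.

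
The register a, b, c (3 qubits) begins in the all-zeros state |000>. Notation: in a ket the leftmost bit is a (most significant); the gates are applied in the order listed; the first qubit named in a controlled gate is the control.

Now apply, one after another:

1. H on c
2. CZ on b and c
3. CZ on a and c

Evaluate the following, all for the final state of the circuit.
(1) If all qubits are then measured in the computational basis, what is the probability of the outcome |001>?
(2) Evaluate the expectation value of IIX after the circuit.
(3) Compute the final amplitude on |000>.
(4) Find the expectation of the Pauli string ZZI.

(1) The probability of measuring |001> is 1/2.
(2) The expectation value of IIX is 1.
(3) The final state's coefficient on |000> equals sqrt(2)/2.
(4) The observable ZZI averages to 1.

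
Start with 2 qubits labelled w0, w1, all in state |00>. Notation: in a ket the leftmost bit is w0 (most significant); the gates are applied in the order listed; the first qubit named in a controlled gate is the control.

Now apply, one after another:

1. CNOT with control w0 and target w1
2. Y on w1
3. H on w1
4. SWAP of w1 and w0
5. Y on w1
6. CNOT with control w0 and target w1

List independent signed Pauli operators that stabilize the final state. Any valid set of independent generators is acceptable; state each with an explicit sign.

The final state is stabilized by the group generated by -XX, -ZZ; other independent generating sets are equally valid.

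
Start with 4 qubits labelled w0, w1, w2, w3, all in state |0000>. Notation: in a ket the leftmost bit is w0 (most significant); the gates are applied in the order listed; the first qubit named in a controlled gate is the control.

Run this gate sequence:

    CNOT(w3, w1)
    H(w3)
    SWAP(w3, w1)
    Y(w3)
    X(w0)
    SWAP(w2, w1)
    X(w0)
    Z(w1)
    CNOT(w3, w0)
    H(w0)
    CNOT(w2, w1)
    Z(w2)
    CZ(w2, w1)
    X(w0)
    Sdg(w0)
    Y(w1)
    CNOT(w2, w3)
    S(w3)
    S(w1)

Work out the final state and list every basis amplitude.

After the circuit, the state carries amplitude -1/2 on |0010>, -1/2 on |0101>, -I/2 on |1010>, -I/2 on |1101>, and 0 on every other basis state.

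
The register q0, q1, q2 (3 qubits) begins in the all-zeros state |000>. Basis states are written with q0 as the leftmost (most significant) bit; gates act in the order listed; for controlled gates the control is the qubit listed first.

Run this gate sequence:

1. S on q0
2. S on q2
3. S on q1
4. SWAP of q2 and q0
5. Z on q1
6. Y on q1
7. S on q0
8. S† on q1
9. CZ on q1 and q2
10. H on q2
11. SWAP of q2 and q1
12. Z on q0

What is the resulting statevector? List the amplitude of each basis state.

The final amplitudes are sqrt(2)/2 on |001>, sqrt(2)/2 on |011>, and 0 on every other basis state.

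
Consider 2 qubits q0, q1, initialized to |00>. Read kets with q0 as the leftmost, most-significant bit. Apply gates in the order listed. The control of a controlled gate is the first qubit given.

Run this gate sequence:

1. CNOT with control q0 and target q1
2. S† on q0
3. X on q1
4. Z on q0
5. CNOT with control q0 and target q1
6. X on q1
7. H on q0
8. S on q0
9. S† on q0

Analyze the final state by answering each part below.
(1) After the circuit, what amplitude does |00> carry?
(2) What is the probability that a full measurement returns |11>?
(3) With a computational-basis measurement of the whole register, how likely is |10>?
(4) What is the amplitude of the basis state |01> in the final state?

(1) The final state's coefficient on |00> equals sqrt(2)/2. Key observation: steps 8-9 multiply out to the identity, so the circuit reduces to the remaining gates.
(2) A full measurement returns |11> with probability 0.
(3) A full measurement returns |10> with probability 1/2.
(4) |01> carries amplitude 0 in the final state.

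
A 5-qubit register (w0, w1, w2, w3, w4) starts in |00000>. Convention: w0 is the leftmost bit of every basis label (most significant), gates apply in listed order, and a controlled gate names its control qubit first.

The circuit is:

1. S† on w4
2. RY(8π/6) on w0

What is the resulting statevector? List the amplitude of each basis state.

After the circuit, the state carries amplitude -1/2 on |00000>, sqrt(3)/2 on |10000>, and 0 on every other basis state.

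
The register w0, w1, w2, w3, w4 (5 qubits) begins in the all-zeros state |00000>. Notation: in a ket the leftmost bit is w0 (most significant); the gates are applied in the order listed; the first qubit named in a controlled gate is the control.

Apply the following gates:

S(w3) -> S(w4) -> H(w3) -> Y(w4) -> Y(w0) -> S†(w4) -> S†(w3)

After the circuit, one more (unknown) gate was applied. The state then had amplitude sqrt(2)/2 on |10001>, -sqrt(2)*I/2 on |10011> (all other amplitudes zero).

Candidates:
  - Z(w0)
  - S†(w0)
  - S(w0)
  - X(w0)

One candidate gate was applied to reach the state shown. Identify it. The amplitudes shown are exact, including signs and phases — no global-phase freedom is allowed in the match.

The unique candidate consistent with the amplitudes is S†(w0).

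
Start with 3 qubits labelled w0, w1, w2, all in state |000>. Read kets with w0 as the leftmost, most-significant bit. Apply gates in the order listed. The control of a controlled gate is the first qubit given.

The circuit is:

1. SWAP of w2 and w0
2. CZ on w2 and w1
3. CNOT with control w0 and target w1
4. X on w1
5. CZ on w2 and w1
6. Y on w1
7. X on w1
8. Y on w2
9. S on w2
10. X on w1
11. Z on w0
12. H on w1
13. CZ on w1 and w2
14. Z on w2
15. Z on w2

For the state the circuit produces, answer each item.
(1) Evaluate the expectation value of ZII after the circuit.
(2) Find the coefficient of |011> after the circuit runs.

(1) The expectation value of ZII is 1.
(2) The final state's coefficient on |011> equals -sqrt(2)*I/2.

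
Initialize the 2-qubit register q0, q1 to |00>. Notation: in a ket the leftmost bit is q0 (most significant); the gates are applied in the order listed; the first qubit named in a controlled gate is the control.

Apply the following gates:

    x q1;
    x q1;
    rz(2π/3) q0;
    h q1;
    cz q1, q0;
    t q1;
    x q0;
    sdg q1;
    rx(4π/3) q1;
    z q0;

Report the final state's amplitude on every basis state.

The final amplitudes are 0 on |00>, 0 on |01>, -sqrt(2)*exp(2*I*pi/3)/4 - sqrt(6)*exp(11*I*pi/12)/4 on |10>, -sqrt(2)*exp(5*I*pi/12)/4 + sqrt(6)*exp(I*pi/6)/4 on |11>. Key observation: steps 1-2 multiply out to the identity, so the circuit reduces to the remaining gates.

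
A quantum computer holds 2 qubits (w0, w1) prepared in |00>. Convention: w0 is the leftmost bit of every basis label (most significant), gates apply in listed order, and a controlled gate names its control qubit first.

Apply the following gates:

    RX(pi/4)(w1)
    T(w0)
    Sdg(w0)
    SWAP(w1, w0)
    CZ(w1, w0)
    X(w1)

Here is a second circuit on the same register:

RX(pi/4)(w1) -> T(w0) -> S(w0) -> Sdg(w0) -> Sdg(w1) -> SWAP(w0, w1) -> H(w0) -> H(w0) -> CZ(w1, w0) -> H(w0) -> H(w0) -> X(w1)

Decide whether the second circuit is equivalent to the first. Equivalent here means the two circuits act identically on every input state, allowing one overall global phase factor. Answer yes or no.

No, they are not equivalent — no single phase factor reconciles the two unitaries.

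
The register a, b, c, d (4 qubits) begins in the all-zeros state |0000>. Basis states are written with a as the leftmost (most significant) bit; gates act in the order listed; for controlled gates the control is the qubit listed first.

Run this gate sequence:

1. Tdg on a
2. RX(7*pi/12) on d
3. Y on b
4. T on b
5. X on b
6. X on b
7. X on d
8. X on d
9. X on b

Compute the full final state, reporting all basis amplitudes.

After the circuit, the state carries amplitude (-sqrt(2 - sqrt(2))/4 + sqrt(3*sqrt(2) + 6)/4)*exp(3*I*pi/4) on |0000>, (sqrt(6 - 3*sqrt(2))/4 + sqrt(sqrt(2) + 2)/4)*exp(I*pi/4) on |0001>, and 0 on every other basis state. Key observation: steps 6-9 multiply out to the identity, so the circuit reduces to the remaining gates.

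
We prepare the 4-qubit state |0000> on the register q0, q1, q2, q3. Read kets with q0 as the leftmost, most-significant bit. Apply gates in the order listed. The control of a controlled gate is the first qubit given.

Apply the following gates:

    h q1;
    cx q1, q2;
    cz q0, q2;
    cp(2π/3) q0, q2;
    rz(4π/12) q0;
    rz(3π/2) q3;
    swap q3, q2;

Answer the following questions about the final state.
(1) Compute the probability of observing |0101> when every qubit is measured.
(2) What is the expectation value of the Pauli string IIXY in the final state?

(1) Outcome |0101> occurs with probability 1/2.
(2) In the final state, IIXY has expectation 0.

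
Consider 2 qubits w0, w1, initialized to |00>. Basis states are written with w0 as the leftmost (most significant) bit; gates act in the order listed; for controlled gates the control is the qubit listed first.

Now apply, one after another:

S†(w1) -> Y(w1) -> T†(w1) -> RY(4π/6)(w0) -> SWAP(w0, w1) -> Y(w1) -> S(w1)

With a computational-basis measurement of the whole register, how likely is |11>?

The probability of measuring |11> is 1/4.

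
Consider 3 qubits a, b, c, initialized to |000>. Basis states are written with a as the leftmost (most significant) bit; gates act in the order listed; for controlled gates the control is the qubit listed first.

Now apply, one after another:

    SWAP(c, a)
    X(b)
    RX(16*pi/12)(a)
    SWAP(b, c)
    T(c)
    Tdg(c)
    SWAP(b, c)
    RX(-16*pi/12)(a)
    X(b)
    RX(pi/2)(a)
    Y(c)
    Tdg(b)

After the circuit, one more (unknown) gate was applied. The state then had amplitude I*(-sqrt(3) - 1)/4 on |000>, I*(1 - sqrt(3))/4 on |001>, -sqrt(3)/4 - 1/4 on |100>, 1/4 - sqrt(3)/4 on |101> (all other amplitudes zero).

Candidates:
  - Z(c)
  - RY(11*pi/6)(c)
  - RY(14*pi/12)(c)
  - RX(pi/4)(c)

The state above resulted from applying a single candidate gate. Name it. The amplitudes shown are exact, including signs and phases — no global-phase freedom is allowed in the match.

The unique candidate consistent with the amplitudes is RY(14*pi/12)(c).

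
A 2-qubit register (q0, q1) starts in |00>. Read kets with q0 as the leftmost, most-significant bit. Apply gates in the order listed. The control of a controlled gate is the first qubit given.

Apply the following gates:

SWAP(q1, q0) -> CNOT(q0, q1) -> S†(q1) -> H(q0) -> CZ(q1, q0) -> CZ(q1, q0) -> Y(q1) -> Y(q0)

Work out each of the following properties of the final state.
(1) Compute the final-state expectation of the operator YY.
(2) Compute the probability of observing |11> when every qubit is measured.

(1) The expectation value of YY is 0. Key observation: the block from step 5 through step 6 cancels to the identity and can be dropped.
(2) The probability of measuring |11> is 1/2.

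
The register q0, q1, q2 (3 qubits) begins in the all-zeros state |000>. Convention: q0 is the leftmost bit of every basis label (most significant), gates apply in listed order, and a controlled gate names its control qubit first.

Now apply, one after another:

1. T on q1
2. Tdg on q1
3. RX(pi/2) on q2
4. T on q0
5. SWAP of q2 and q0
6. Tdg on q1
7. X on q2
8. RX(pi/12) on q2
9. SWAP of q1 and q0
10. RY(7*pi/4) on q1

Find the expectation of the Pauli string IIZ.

In the final state, IIZ has expectation -sqrt(6)/4 - sqrt(2)/4.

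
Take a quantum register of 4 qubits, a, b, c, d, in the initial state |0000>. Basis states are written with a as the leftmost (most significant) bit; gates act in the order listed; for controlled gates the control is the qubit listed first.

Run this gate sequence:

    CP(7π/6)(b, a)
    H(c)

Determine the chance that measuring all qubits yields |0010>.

A full measurement returns |0010> with probability 1/2.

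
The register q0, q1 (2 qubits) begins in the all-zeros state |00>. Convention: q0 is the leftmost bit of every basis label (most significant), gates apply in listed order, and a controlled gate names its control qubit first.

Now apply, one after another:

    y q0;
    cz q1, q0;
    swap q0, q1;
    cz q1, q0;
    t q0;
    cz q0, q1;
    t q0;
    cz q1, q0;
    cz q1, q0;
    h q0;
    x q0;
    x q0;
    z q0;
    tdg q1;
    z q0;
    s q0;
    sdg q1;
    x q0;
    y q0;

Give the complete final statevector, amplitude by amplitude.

The final amplitudes are 0 on |00>, -sqrt(2)*exp(I*pi/4)/2 on |01>, 0 on |10>, sqrt(2)*exp(3*I*pi/4)/2 on |11>. Key observation: steps 11-12 multiply out to the identity, so the circuit reduces to the remaining gates.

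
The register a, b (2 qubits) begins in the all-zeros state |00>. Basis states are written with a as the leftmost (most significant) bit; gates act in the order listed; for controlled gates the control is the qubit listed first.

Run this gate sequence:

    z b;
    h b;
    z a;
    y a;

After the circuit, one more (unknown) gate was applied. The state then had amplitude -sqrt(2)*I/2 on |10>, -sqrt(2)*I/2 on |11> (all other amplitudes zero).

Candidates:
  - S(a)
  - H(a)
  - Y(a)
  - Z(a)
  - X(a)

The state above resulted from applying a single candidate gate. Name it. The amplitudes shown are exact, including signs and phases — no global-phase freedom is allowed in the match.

The unique candidate consistent with the amplitudes is Z(a).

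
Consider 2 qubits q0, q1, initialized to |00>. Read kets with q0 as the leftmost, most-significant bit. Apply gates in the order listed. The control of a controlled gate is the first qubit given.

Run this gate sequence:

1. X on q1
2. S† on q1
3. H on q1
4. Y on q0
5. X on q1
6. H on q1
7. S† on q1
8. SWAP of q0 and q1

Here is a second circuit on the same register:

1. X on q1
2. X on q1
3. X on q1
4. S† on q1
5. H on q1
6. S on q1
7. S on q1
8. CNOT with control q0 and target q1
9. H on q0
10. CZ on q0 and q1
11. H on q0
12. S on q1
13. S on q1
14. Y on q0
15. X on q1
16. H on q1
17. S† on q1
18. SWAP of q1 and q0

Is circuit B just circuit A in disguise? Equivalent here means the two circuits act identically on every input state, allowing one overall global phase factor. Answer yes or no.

No: there is an input state on which the two circuits produce genuinely different outputs (not merely differing by a phase).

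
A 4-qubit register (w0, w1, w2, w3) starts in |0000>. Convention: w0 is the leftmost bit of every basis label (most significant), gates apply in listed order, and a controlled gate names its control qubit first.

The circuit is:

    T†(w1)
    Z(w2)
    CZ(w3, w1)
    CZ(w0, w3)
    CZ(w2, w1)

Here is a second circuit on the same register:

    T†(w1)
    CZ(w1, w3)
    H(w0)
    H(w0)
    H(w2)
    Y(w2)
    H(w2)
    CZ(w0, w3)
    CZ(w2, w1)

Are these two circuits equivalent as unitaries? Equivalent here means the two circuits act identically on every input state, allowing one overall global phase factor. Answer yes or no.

No: there is an input state on which the two circuits produce genuinely different outputs (not merely differing by a phase).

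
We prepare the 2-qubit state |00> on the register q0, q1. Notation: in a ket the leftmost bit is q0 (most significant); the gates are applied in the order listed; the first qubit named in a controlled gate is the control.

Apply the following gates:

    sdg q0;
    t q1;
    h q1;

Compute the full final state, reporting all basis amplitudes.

After the circuit, the state carries amplitude sqrt(2)/2 on |00>, sqrt(2)/2 on |01>, 0 on |10>, 0 on |11>.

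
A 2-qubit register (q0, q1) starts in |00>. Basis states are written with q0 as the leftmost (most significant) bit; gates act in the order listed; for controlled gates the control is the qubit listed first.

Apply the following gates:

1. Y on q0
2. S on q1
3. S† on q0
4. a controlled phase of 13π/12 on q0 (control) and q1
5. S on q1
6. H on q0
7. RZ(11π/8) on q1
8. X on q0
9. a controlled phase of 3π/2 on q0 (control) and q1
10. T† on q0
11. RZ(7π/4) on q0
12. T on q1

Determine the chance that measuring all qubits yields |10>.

The probability of measuring |10> is 1/2.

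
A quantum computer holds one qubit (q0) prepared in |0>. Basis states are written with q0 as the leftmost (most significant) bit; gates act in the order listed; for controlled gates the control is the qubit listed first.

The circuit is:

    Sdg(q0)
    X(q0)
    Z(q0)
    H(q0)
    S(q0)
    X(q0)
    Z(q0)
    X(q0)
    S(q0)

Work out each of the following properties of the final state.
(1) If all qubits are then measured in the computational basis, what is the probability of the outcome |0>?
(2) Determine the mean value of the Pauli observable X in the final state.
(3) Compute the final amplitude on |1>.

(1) A full measurement returns |0> with probability 1/2.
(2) In the final state, X has expectation -1.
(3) |1> carries amplitude -sqrt(2)/2 in the final state.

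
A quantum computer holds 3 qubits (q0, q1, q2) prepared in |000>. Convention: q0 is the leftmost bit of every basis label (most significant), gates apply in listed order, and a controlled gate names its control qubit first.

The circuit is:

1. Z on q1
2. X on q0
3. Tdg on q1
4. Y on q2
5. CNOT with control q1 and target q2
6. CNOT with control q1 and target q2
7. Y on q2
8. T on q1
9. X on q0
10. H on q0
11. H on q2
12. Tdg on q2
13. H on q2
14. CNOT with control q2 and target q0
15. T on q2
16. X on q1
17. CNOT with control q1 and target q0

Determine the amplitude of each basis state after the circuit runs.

After the circuit, the state carries amplitude 0 on |000>, 0 on |001>, sqrt(2)*(1 - exp(3*I*pi/4))/4 on |010>, sqrt(2)*(-1 + exp(I*pi/4))/4 on |011>, 0 on |100>, 0 on |101>, sqrt(2)*(1 - exp(3*I*pi/4))/4 on |110>, sqrt(2)*(-1 + exp(I*pi/4))/4 on |111>.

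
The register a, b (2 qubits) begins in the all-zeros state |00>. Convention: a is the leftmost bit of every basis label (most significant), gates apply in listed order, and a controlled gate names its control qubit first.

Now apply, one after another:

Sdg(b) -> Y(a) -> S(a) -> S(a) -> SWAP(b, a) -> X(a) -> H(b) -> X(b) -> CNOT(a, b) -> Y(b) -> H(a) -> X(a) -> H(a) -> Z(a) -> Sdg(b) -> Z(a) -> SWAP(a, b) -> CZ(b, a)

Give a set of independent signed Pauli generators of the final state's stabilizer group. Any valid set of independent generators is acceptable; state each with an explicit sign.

The final state is stabilized by the group generated by +YI, -IZ; other independent generating sets are equally valid. Key observation: the block from step 11 through step 14 cancels to the identity and can be dropped.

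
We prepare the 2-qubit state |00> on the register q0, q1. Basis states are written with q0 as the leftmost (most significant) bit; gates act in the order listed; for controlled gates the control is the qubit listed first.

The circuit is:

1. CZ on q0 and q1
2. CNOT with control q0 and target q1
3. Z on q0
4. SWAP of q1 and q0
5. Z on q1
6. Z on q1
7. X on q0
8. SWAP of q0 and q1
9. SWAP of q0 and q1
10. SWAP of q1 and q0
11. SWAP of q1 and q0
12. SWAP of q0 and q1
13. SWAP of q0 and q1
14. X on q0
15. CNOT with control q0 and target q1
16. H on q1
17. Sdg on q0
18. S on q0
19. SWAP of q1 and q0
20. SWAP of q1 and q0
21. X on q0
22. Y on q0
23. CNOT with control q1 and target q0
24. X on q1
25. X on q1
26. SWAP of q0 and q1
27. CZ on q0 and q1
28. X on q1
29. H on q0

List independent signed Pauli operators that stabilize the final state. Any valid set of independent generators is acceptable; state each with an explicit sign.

The final state is stabilized by the group generated by -XZ, -ZX; other independent generating sets are equally valid. Key observation: steps 7-14 multiply out to the identity, so the circuit reduces to the remaining gates.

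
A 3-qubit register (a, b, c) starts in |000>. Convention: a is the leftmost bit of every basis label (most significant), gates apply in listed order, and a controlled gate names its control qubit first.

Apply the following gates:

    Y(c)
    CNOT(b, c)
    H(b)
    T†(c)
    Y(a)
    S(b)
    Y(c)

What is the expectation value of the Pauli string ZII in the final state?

The observable ZII averages to -1.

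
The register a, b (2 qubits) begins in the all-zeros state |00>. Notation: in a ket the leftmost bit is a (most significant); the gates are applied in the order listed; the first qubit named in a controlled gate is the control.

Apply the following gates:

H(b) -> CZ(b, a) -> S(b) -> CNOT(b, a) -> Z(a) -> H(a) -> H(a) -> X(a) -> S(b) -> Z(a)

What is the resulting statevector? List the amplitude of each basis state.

The resulting statevector has amplitude 0 on |00>, sqrt(2)/2 on |01>, -sqrt(2)/2 on |10>, 0 on |11>. Key observation: the block from step 6 through step 7 cancels to the identity and can be dropped.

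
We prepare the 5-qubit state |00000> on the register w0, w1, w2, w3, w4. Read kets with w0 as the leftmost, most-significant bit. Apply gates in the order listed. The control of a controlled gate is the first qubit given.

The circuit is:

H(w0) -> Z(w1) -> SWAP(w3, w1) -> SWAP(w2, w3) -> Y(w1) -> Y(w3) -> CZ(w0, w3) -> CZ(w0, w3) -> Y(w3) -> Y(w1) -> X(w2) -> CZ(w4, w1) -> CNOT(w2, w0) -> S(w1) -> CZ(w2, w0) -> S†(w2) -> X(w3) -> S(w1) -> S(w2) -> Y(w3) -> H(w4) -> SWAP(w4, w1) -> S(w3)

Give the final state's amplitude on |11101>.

The final state's coefficient on |11101> equals 0. Key observation: the block from step 5 through step 10 cancels to the identity and can be dropped.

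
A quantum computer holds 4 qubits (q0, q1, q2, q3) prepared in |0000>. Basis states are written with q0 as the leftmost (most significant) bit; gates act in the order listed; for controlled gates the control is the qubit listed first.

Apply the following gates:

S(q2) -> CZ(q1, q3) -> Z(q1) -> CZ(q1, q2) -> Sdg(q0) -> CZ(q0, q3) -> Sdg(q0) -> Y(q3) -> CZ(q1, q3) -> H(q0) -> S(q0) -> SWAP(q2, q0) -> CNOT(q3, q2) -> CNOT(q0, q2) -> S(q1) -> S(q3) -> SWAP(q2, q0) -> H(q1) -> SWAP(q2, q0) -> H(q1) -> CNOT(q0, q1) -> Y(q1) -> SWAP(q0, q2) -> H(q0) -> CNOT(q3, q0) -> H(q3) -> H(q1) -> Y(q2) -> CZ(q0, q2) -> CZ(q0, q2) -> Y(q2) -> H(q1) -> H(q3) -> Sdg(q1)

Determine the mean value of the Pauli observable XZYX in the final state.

The expectation value of XZYX is 0. Key observation: the block from step 26 through step 33 cancels to the identity and can be dropped.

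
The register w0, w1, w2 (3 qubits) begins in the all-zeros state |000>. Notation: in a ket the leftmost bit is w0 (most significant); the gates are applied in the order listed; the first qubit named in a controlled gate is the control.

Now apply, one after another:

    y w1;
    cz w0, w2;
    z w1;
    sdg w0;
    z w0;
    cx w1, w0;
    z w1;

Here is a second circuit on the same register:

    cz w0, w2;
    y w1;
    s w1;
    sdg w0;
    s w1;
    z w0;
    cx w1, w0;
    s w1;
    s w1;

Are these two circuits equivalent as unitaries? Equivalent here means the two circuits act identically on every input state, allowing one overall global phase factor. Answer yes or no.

Yes — the two circuits implement the same unitary up to a global phase.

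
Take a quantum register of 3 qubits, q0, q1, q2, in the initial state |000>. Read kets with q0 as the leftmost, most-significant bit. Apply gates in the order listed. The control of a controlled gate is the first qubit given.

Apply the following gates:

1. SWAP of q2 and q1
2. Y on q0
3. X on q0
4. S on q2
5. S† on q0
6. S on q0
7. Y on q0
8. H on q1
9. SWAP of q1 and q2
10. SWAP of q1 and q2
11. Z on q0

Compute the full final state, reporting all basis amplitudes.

After the circuit, the state carries amplitude sqrt(2)/2 on |100>, sqrt(2)/2 on |110>, and 0 on every other basis state.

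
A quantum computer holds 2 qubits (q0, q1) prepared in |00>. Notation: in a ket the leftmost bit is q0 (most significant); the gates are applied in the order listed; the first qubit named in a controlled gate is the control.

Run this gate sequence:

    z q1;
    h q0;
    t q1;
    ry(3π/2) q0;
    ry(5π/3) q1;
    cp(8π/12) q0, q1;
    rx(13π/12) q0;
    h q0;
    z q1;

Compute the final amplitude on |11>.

The amplitude on |11> is -sqrt(2*sqrt(2) + 4)/16 + sqrt(12 - 6*sqrt(2))/16 + I*sqrt(4 - 2*sqrt(2))/16 + I*sqrt(6*sqrt(2) + 12)/16.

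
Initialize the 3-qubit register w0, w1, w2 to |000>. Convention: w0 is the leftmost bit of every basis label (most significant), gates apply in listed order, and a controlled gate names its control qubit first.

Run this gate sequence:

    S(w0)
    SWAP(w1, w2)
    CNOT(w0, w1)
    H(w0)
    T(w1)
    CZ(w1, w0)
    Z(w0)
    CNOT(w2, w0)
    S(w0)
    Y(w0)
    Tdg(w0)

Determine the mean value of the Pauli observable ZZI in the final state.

The expectation value of ZZI is 0.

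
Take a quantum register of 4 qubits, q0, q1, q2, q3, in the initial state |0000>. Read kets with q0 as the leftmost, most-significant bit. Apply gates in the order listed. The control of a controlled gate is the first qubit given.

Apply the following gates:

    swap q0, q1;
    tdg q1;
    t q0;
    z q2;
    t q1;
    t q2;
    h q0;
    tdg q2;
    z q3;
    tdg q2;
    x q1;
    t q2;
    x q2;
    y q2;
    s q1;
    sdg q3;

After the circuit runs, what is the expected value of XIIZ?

The expectation value of XIIZ is 1.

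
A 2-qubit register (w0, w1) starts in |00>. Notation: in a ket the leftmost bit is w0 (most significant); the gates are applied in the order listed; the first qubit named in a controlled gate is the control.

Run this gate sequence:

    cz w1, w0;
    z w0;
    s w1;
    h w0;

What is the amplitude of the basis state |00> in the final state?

|00> carries amplitude sqrt(2)/2 in the final state.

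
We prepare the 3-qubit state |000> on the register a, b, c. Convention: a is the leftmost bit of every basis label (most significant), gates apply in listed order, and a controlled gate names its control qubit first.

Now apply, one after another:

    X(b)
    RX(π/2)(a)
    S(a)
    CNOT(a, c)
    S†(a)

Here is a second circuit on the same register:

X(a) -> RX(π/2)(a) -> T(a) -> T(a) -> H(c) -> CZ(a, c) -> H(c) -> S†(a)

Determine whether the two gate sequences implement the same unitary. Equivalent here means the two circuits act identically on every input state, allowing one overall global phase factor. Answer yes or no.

No: there is an input state on which the two circuits produce genuinely different outputs (not merely differing by a phase).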